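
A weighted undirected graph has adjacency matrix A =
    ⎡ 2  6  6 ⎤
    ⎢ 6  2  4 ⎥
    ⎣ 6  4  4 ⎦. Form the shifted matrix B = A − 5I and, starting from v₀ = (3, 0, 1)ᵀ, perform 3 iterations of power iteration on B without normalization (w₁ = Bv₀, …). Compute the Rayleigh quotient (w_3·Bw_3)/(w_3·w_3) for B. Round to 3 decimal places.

B = A − 5I has rows (-3, 6, 6); (6, -3, 4); (6, 4, -1)
w1 = Bv₀ = ((-3)·3 + 6·0 + 6·1; 6·3 + (-3)·0 + 4·1; 6·3 + 4·0 + (-1)·1) = (-3, 22, 17)
w2 = Bw1 = ((-3)·(-3) + 6·22 + 6·17; 6·(-3) + (-3)·22 + 4·17; 6·(-3) + 4·22 + (-1)·17) = (243, -16, 53)
w3 = Bw2 = (-507, 1718, 1341)
Bw3 = (19875, -2832, 2489)
w3·Bw3 = -11604252; w3·w3 = 5006854; μ ≈ -11604252/5006854 = -2.318

μ ≈ -2.318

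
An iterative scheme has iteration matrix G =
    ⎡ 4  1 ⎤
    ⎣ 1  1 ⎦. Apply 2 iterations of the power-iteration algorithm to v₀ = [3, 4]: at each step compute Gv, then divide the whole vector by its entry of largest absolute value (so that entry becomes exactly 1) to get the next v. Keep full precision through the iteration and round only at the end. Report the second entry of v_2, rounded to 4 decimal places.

Gv0 = (16.00000, 7.00000); divide by 16.00000 → v1 = (1.00000, 0.43750)
Gv1 = (4.43750, 1.43750); divide by 4.43750 → v2 = (1.00000, 0.32394)
Requested entry of v2: 23/71 = 0.3239

0.3239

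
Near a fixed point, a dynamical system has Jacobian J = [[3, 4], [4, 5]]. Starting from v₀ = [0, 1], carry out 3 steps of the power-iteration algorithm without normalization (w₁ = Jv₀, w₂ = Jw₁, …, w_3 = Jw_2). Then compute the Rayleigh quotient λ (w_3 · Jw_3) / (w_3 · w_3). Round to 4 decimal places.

λ ≈ 8.1231

w1 = Jv₀ = (3·0 + 4·1; 4·0 + 5·1) = (4, 5)
w2 = Jw1 = (3·4 + 4·5; 4·4 + 5·5) = (32, 41)
w3 = Jw2 = (260, 333)
Jw3 = (2112, 2705)
w3·Jw3 = 260·2112 + 333·2705 = 1449885; w3·w3 = 260·260 + 333·333 = 178489
λ ≈ 1449885/178489 = 8.1231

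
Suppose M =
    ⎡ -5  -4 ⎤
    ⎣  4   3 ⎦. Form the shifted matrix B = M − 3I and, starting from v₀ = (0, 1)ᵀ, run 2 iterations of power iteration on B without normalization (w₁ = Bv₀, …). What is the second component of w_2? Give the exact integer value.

B = M − 3I has rows (-8, -4); (4, 0)
w1 = Bv₀ = ((-8)·0 + (-4)·1; 4·0 + 0·1) = (-4, 0)
w2 = Bw1 = ((-8)·(-4) + (-4)·0; 4·(-4) + 0·0) = (32, -16)
Requested component of w2: -16

-16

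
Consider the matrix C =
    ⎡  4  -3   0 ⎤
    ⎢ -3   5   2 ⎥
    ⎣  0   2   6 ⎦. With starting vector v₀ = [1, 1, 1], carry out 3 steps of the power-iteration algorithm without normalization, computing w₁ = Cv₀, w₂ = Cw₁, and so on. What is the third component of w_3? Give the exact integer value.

402

w1 = Cv₀ = (4·1 + (-3)·1 + 0·1; (-3)·1 + 5·1 + 2·1; 0·1 + 2·1 + 6·1) = (1, 4, 8)
w2 = Cw1 = (4·1 + (-3)·4 + 0·8; (-3)·1 + 5·4 + 2·8; 0·1 + 2·4 + 6·8) = (-8, 33, 56)
w3 = Cw2 = (-131, 301, 402)
The requested component of w3 is 402.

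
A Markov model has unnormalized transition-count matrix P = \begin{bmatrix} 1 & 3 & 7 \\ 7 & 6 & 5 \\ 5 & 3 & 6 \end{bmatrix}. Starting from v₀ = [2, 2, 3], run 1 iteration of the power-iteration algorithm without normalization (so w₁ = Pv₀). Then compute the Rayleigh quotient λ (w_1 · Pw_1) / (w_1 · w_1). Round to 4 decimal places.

w1 = Pv₀ = (29, 41, 34)
Pw1 = (390, 619, 472)
w1·Pw1 = 29·390 + 41·619 + 34·472 = 52737; w1·w1 = 29·29 + 41·41 + 34·34 = 3678
λ ≈ 52737/3678 = 14.3385

14.3385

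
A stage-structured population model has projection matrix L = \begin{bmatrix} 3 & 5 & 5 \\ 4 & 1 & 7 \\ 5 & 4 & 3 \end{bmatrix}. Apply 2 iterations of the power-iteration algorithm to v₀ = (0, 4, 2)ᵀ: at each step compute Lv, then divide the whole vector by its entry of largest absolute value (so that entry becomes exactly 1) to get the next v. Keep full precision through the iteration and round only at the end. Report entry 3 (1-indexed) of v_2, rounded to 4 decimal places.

Lv0 = (30.00000, 18.00000, 22.00000); divide by 30.00000 → v1 = (1.00000, 0.60000, 0.73333)
Lv1 = (9.66667, 9.73333, 9.60000); divide by 9.73333 → v2 = (0.99315, 1.00000, 0.98630)
Requested entry of v2: 288/292 = 0.9863

0.9863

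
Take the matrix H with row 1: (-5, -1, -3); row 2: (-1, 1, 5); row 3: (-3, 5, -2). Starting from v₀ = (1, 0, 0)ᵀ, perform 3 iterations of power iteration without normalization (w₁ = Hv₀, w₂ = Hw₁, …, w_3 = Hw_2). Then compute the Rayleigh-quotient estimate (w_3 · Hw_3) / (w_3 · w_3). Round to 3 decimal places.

w1 = Hv₀ = (-5, -1, -3)
w2 = Hw1 = (35, -11, 16)
w3 = Hw2 = (-212, 34, -192)
Hw3 = (1602, -714, 1190)
w3·Hw3 = (-212)·1602 + 34·(-714) + (-192)·1190 = -592380; w3·w3 = (-212)·(-212) + 34·34 + (-192)·(-192) = 82964
λ ≈ -592380/82964 = -7.140

-7.140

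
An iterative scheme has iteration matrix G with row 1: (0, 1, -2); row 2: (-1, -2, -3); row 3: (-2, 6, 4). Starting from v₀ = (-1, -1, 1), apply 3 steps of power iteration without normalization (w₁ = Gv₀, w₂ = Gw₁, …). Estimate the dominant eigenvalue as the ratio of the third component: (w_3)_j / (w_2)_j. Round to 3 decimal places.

7.000

w1 = Gv₀ = (-3, 0, 0)
w2 = Gw1 = (0, 3, 6)
w3 = Gw2 = (-9, -24, 42)
Ratio at component: 42 / 6 = 7.000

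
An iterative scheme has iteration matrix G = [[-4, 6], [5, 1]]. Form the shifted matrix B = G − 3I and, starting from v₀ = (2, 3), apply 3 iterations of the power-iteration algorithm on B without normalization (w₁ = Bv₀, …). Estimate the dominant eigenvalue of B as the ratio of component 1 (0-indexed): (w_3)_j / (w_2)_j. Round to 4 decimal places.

-3.6667

B = G − 3I has rows (-7, 6); (5, -2)
w1 = Bv₀ = (4, 4)
w2 = Bw1 = (-4, 12)
w3 = Bw2 = (100, -44)
Ratio: -44/12 = -3.6667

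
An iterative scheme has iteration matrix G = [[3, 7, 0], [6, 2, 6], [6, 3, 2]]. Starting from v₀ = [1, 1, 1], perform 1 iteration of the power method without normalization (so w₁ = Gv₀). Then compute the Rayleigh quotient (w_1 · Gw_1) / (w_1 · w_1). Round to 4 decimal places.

11.5108

w1 = Gv₀ = (3·1 + 7·1 + 0·1; 6·1 + 2·1 + 6·1; 6·1 + 3·1 + 2·1) = (10, 14, 11)
Gw1 = (128, 154, 124)
w1·Gw1 = 10·128 + 14·154 + 11·124 = 4800; w1·w1 = 10·10 + 14·14 + 11·11 = 417
λ ≈ 4800/417 = 11.5108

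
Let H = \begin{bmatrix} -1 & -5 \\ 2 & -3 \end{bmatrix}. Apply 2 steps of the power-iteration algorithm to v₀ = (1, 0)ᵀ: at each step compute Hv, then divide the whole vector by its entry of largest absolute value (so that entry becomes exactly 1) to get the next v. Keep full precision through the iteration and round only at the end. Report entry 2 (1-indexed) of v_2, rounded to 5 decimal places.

0.88889

Hv0 = (-1.000000, 2.000000); divide by 2.000000 → v1 = (-0.500000, 1.000000)
Hv1 = (-4.500000, -4.000000); divide by -4.500000 → v2 = (1.000000, 0.888889)
Requested entry of v2: -8/-9 = 0.88889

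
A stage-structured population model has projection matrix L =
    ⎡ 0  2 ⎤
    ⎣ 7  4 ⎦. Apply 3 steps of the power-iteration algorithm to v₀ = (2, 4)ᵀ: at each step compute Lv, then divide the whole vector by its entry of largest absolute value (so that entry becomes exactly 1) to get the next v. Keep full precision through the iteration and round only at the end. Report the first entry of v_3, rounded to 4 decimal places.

Lv0 = (8.00000, 30.00000); divide by 30.00000 → v1 = (0.26667, 1.00000)
Lv1 = (2.00000, 5.86667); divide by 5.86667 → v2 = (0.34091, 1.00000)
Lv2 = (2.00000, 6.38636); divide by 6.38636 → v3 = (0.31317, 1.00000)
Requested entry of v3: 352/1124 = 0.3132

0.3132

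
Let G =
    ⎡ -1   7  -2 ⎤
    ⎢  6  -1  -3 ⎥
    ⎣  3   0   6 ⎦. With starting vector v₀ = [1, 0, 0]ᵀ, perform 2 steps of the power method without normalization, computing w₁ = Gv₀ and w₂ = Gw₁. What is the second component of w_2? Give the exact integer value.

-21

w1 = Gv₀ = (-1, 6, 3)
w2 = Gw1 = (37, -21, 15)
The requested component of w2 is -21.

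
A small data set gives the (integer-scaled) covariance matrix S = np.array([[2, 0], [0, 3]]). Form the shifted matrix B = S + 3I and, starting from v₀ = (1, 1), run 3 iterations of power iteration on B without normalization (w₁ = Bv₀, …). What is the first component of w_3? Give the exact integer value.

B = S + 3I has rows (5, 0); (0, 6)
w1 = Bv₀ = (5, 6)
w2 = Bw1 = (25, 36)
w3 = Bw2 = (125, 216)
Requested component of w3: 125

125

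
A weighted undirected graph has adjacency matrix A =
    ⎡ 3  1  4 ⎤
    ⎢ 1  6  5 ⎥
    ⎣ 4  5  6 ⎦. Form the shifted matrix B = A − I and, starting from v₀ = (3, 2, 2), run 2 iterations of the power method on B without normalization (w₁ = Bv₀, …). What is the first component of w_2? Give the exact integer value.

B = A − I has rows (2, 1, 4); (1, 5, 5); (4, 5, 5)
w1 = Bv₀ = (16, 23, 32)
w2 = Bw1 = (183, 291, 339)
Requested component of w2: 183

183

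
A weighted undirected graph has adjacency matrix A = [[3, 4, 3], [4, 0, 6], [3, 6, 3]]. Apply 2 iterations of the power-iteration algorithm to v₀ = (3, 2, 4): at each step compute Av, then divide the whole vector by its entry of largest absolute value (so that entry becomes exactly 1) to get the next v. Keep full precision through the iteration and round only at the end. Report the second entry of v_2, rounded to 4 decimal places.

Av0 = (29.00000, 36.00000, 33.00000); divide by 36.00000 → v1 = (0.80556, 1.00000, 0.91667)
Av1 = (9.16667, 8.72222, 11.16667); divide by 11.16667 → v2 = (0.82090, 0.78109, 1.00000)
Requested entry of v2: 314/402 = 0.7811

0.7811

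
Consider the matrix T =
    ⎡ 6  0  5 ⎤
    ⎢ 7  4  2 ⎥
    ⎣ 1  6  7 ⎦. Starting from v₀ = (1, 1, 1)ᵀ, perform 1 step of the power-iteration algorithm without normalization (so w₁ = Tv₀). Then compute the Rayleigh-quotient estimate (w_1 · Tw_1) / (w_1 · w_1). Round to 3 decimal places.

w1 = Tv₀ = (11, 13, 14)
Tw1 = (136, 157, 187)
w1·Tw1 = 11·136 + 13·157 + 14·187 = 6155; w1·w1 = 11·11 + 13·13 + 14·14 = 486
λ ≈ 6155/486 = 12.665

12.665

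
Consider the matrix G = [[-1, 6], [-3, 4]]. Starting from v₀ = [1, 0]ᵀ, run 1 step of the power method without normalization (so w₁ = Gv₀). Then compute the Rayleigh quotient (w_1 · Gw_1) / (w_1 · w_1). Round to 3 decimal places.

w1 = Gv₀ = ((-1)·1 + 6·0; (-3)·1 + 4·0) = (-1, -3)
Gw1 = (-17, -9)
w1·Gw1 = (-1)·(-17) + (-3)·(-9) = 44; w1·w1 = (-1)·(-1) + (-3)·(-3) = 10
λ ≈ 44/10 = 4.400

λ ≈ 4.400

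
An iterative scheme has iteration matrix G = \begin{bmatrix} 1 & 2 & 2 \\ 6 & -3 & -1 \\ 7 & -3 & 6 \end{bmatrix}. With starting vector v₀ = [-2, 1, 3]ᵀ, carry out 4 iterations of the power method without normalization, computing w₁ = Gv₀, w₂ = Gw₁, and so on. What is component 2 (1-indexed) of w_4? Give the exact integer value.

w1 = Gv₀ = (1·(-2) + 2·1 + 2·3; 6·(-2) + (-3)·1 + (-1)·3; 7·(-2) + (-3)·1 + 6·3) = (6, -18, 1)
w2 = Gw1 = (1·6 + 2·(-18) + 2·1; 6·6 + (-3)·(-18) + (-1)·1; 7·6 + (-3)·(-18) + 6·1) = (-28, 89, 102)
w3 = Gw2 = (354, -537, 149)
w4 = Gw3 = (-422, 3586, 4983)
The requested component of w4 is 3586.

3586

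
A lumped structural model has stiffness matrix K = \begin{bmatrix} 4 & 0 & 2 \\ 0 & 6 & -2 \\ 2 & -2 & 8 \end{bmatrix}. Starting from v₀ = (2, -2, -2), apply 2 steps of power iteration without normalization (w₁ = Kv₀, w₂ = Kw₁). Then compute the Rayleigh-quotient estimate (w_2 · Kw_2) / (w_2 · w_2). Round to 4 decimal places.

5.2683

w1 = Kv₀ = (4·2 + 0·(-2) + 2·(-2); 0·2 + 6·(-2) + (-2)·(-2); 2·2 + (-2)·(-2) + 8·(-2)) = (4, -8, -8)
w2 = Kw1 = (4·4 + 0·(-8) + 2·(-8); 0·4 + 6·(-8) + (-2)·(-8); 2·4 + (-2)·(-8) + 8·(-8)) = (0, -32, -40)
Kw2 = (-80, -112, -256)
w2·Kw2 = 0·(-80) + (-32)·(-112) + (-40)·(-256) = 13824; w2·w2 = 0·0 + (-32)·(-32) + (-40)·(-40) = 2624
λ ≈ 13824/2624 = 5.2683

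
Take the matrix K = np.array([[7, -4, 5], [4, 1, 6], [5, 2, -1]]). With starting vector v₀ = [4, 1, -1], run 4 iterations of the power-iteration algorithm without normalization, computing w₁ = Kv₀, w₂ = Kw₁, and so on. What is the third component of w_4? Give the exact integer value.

w1 = Kv₀ = (19, 11, 23)
w2 = Kw1 = (204, 225, 94)
w3 = Kw2 = (998, 1605, 1376)
w4 = Kw3 = (7446, 13853, 6824)
The requested component of w4 is 6824.

6824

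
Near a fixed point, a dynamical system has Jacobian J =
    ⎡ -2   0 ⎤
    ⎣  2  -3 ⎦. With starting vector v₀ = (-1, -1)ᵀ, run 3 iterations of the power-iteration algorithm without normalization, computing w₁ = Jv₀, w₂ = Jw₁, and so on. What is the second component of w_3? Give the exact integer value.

-11

w1 = Jv₀ = ((-2)·(-1) + 0·(-1); 2·(-1) + (-3)·(-1)) = (2, 1)
w2 = Jw1 = ((-2)·2 + 0·1; 2·2 + (-3)·1) = (-4, 1)
w3 = Jw2 = (8, -11)
The requested component of w3 is -11.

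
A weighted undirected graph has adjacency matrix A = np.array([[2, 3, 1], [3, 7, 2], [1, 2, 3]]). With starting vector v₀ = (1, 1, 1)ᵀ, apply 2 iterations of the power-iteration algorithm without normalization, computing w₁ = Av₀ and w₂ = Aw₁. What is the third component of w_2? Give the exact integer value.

48

w1 = Av₀ = (2·1 + 3·1 + 1·1; 3·1 + 7·1 + 2·1; 1·1 + 2·1 + 3·1) = (6, 12, 6)
w2 = Aw1 = (2·6 + 3·12 + 1·6; 3·6 + 7·12 + 2·6; 1·6 + 2·12 + 3·6) = (54, 114, 48)
The requested component of w2 is 48.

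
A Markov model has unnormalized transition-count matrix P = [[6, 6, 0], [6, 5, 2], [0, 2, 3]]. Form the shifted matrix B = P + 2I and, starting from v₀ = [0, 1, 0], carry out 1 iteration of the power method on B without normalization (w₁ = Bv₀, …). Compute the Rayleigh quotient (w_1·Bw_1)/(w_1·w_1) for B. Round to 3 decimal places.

B = P + 2I has rows (8, 6, 0); (6, 7, 2); (0, 2, 5)
w1 = Bv₀ = (8·0 + 6·1 + 0·0; 6·0 + 7·1 + 2·0; 0·0 + 2·1 + 5·0) = (6, 7, 2)
Bw1 = (90, 89, 24)
w1·Bw1 = 1211; w1·w1 = 89; μ ≈ 1211/89 = 13.607

13.607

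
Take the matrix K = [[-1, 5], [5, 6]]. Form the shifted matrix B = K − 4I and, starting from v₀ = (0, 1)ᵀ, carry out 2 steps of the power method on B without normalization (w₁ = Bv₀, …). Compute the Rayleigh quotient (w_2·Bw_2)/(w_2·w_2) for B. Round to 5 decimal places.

-3.55816

B = K − 4I has rows (-5, 5); (5, 2)
w1 = Bv₀ = ((-5)·0 + 5·1; 5·0 + 2·1) = (5, 2)
w2 = Bw1 = ((-5)·5 + 5·2; 5·5 + 2·2) = (-15, 29)
Bw2 = (220, -17)
w2·Bw2 = -3793; w2·w2 = 1066; μ ≈ -3793/1066 = -3.55816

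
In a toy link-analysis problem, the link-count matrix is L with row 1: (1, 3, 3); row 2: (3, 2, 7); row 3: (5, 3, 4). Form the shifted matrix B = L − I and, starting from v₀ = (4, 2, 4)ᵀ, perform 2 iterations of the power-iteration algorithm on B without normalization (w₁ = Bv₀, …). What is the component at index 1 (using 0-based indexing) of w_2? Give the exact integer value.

B = L − I has rows (0, 3, 3); (3, 1, 7); (5, 3, 3)
w1 = Bv₀ = (18, 42, 38)
w2 = Bw1 = (240, 362, 330)
Requested component of w2: 362

362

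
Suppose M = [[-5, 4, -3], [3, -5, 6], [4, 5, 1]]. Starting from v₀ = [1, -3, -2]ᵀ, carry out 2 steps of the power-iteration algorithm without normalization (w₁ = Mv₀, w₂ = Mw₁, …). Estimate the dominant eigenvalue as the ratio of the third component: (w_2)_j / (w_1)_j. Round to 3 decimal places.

λ ≈ 2.077

w1 = Mv₀ = ((-5)·1 + 4·(-3) + (-3)·(-2); 3·1 + (-5)·(-3) + 6·(-2); 4·1 + 5·(-3) + 1·(-2)) = (-11, 6, -13)
w2 = Mw1 = ((-5)·(-11) + 4·6 + (-3)·(-13); 3·(-11) + (-5)·6 + 6·(-13); 4·(-11) + 5·6 + 1·(-13)) = (118, -141, -27)
Ratio at component: -27 / -13 = 2.077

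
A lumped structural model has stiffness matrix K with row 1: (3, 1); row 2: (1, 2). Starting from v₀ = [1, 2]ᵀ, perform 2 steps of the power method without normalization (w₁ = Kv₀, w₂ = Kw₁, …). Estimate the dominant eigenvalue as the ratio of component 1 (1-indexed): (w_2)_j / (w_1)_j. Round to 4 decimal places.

λ ≈ 4.0000

w1 = Kv₀ = (5, 5)
w2 = Kw1 = (20, 15)
Ratio at component: 20 / 5 = 4.0000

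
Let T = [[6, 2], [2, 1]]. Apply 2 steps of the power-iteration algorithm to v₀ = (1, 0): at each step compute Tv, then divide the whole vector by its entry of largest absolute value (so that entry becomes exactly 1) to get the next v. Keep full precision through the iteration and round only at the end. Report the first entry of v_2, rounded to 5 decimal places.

1.00000

Tv0 = (6.000000, 2.000000); divide by 6.000000 → v1 = (1.000000, 0.333333)
Tv1 = (6.666667, 2.333333); divide by 6.666667 → v2 = (1.000000, 0.350000)
Requested entry of v2: 40/40 = 1.00000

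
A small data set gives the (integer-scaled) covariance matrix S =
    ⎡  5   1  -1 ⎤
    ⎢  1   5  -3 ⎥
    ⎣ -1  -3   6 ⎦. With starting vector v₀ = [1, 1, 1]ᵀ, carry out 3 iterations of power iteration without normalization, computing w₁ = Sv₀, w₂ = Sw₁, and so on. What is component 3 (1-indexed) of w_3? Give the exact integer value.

w1 = Sv₀ = (5·1 + 1·1 + (-1)·1; 1·1 + 5·1 + (-3)·1; (-1)·1 + (-3)·1 + 6·1) = (5, 3, 2)
w2 = Sw1 = (5·5 + 1·3 + (-1)·2; 1·5 + 5·3 + (-3)·2; (-1)·5 + (-3)·3 + 6·2) = (26, 14, -2)
w3 = Sw2 = (146, 102, -80)
The requested component of w3 is -80.

-80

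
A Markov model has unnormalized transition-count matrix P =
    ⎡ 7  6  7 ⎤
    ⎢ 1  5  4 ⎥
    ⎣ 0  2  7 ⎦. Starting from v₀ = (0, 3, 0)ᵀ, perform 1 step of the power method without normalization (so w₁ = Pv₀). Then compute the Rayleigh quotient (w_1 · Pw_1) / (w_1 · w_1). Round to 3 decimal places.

w1 = Pv₀ = (7·0 + 6·3 + 7·0; 1·0 + 5·3 + 4·0; 0·0 + 2·3 + 7·0) = (18, 15, 6)
Pw1 = (258, 117, 72)
w1·Pw1 = 18·258 + 15·117 + 6·72 = 6831; w1·w1 = 18·18 + 15·15 + 6·6 = 585
λ ≈ 6831/585 = 11.677

λ ≈ 11.677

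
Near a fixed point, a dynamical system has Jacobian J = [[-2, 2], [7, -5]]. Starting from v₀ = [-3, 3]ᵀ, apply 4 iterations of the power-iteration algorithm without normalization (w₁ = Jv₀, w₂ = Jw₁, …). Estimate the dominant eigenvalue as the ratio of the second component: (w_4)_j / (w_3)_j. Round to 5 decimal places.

-7.53012

w1 = Jv₀ = ((-2)·(-3) + 2·3; 7·(-3) + (-5)·3) = (12, -36)
w2 = Jw1 = ((-2)·12 + 2·(-36); 7·12 + (-5)·(-36)) = (-96, 264)
w3 = Jw2 = (720, -1992)
w4 = Jw3 = (-5424, 15000)
Ratio at component: 15000 / -1992 = -7.53012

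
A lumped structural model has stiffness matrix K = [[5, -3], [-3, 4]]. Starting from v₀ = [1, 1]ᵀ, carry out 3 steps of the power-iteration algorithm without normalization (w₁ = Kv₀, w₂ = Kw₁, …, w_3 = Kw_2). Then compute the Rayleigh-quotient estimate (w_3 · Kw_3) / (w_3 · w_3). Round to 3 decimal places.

w1 = Kv₀ = (5·1 + (-3)·1; (-3)·1 + 4·1) = (2, 1)
w2 = Kw1 = (5·2 + (-3)·1; (-3)·2 + 4·1) = (7, -2)
w3 = Kw2 = (41, -29)
Kw3 = (292, -239)
w3·Kw3 = 41·292 + (-29)·(-239) = 18903; w3·w3 = 41·41 + (-29)·(-29) = 2522
λ ≈ 18903/2522 = 7.495

7.495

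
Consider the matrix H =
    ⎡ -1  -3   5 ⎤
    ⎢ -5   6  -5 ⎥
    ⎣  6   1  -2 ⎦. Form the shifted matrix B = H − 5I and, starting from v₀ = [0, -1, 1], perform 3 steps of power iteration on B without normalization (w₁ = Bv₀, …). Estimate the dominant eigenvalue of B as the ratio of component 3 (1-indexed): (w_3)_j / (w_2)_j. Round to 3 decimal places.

B = H − 5I has rows (-6, -3, 5); (-5, 1, -5); (6, 1, -7)
w1 = Bv₀ = ((-6)·0 + (-3)·(-1) + 5·1; (-5)·0 + 1·(-1) + (-5)·1; 6·0 + 1·(-1) + (-7)·1) = (8, -6, -8)
w2 = Bw1 = ((-6)·8 + (-3)·(-6) + 5·(-8); (-5)·8 + 1·(-6) + (-5)·(-8); 6·8 + 1·(-6) + (-7)·(-8)) = (-70, -6, 98)
w3 = Bw2 = (928, -146, -1112)
Ratio: -1112/98 = -11.347

μ ≈ -11.347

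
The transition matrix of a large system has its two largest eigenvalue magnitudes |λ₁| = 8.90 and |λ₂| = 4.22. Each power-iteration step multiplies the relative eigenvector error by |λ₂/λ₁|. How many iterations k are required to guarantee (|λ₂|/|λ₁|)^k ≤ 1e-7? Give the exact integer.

22

|λ₂/λ₁| = 4.22/8.90 = 0.47416
Need k ≥ ln(1e-7) / ln(0.47416) = -16.1181 / -0.7462 ≈ 21.600
Smallest integer k satisfying the bound: 22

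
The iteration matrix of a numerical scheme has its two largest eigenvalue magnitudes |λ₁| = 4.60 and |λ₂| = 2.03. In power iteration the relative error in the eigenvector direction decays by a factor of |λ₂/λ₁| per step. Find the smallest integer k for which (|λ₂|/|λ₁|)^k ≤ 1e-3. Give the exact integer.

9

|λ₂/λ₁| = 2.03/4.60 = 0.44130
Need k ≥ ln(1e-3) / ln(0.44130) = -6.9078 / -0.8180 ≈ 8.444
Smallest integer k satisfying the bound: 9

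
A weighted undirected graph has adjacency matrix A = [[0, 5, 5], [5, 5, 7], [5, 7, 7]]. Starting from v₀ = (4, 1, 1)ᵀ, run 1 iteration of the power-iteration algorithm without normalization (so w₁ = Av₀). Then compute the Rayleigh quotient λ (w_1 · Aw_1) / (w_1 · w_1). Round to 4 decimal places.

w1 = Av₀ = (0·4 + 5·1 + 5·1; 5·4 + 5·1 + 7·1; 5·4 + 7·1 + 7·1) = (10, 32, 34)
Aw1 = (330, 448, 512)
w1·Aw1 = 10·330 + 32·448 + 34·512 = 35044; w1·w1 = 10·10 + 32·32 + 34·34 = 2280
λ ≈ 35044/2280 = 15.3702

15.3702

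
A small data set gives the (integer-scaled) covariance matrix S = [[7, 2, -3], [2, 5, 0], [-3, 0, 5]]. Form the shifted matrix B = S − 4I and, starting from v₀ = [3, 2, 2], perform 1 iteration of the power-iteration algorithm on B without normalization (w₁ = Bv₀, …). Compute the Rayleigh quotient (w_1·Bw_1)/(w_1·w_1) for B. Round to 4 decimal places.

4.8025

B = S − 4I has rows (3, 2, -3); (2, 1, 0); (-3, 0, 1)
w1 = Bv₀ = (3·3 + 2·2 + (-3)·2; 2·3 + 1·2 + 0·2; (-3)·3 + 0·2 + 1·2) = (7, 8, -7)
Bw1 = (58, 22, -28)
w1·Bw1 = 778; w1·w1 = 162; μ ≈ 778/162 = 4.8025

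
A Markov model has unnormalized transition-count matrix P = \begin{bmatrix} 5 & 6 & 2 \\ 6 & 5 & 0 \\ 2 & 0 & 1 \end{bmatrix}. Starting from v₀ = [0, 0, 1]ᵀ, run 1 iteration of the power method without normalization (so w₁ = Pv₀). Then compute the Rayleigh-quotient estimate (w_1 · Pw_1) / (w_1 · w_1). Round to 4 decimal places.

w1 = Pv₀ = (2, 0, 1)
Pw1 = (12, 12, 5)
w1·Pw1 = 2·12 + 0·12 + 1·5 = 29; w1·w1 = 2·2 + 0·0 + 1·1 = 5
λ ≈ 29/5 = 5.8000

λ ≈ 5.8000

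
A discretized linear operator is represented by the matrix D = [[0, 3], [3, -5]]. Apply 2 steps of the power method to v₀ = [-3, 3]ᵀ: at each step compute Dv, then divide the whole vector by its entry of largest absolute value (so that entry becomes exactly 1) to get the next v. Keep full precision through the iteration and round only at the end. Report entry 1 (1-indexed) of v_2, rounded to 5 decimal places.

Dv0 = (9.000000, -24.000000); divide by -24.000000 → v1 = (-0.375000, 1.000000)
Dv1 = (3.000000, -6.125000); divide by -6.125000 → v2 = (-0.489796, 1.000000)
Requested entry of v2: -72/147 = -0.48980

-0.48980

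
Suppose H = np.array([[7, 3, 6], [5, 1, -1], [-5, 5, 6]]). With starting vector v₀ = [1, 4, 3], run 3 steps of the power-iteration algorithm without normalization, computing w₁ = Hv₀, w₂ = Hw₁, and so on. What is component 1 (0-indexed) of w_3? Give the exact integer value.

w1 = Hv₀ = (7·1 + 3·4 + 6·3; 5·1 + 1·4 + (-1)·3; (-5)·1 + 5·4 + 6·3) = (37, 6, 33)
w2 = Hw1 = (7·37 + 3·6 + 6·33; 5·37 + 1·6 + (-1)·33; (-5)·37 + 5·6 + 6·33) = (475, 158, 43)
w3 = Hw2 = (4057, 2490, -1327)
The requested component of w3 is 2490.

2490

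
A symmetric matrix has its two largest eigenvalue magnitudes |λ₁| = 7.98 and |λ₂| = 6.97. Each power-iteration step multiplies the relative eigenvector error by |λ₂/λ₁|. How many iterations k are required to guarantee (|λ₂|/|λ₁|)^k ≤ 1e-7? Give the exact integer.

|λ₂/λ₁| = 6.97/7.98 = 0.87343
Need k ≥ ln(1e-7) / ln(0.87343) = -16.1181 / -0.1353 ≈ 119.108
Smallest integer k satisfying the bound: 120

120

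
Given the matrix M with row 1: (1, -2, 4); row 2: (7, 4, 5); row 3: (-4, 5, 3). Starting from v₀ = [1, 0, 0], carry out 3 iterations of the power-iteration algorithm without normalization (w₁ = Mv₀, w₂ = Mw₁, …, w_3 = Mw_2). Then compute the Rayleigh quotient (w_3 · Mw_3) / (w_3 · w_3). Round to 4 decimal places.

w1 = Mv₀ = (1, 7, -4)
w2 = Mw1 = (-29, 15, 19)
w3 = Mw2 = (17, -48, 248)
Mw3 = (1105, 1167, 436)
w3·Mw3 = 17·1105 + (-48)·1167 + 248·436 = 70897; w3·w3 = 17·17 + (-48)·(-48) + 248·248 = 64097
λ ≈ 70897/64097 = 1.1061

1.1061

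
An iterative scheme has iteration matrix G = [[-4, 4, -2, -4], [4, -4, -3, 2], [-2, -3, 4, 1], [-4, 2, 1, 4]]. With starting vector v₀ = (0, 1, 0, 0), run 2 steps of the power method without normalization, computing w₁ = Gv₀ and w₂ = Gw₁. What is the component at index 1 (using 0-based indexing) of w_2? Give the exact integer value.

45

w1 = Gv₀ = ((-4)·0 + 4·1 + (-2)·0 + (-4)·0; 4·0 + (-4)·1 + (-3)·0 + 2·0; (-2)·0 + (-3)·1 + 4·0 + 1·0; (-4)·0 + 2·1 + 1·0 + 4·0) = (4, -4, -3, 2)
w2 = Gw1 = ((-4)·4 + 4·(-4) + (-2)·(-3) + (-4)·2; 4·4 + (-4)·(-4) + (-3)·(-3) + 2·2; (-2)·4 + (-3)·(-4) + 4·(-3) + 1·2; (-4)·4 + 2·(-4) + 1·(-3) + 4·2) = (-34, 45, -6, -19)
The requested component of w2 is 45.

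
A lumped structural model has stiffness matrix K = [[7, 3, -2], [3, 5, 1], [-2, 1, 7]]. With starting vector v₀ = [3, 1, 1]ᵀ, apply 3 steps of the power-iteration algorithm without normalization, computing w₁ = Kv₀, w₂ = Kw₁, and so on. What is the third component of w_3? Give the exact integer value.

-352

w1 = Kv₀ = (22, 15, 2)
w2 = Kw1 = (195, 143, -15)
w3 = Kw2 = (1824, 1285, -352)
The requested component of w3 is -352.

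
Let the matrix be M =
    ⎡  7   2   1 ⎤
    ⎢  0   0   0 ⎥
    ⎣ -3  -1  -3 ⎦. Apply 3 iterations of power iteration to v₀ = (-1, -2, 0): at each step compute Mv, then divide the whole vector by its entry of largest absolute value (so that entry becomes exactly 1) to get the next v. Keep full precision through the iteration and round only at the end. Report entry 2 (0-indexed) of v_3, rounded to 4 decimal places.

Mv0 = (-11.00000, 0.00000, 5.00000); divide by -11.00000 → v1 = (1.00000, 0.00000, -0.45455)
Mv1 = (6.54545, 0.00000, -1.63636); divide by 6.54545 → v2 = (1.00000, 0.00000, -0.25000)
Mv2 = (6.75000, 0.00000, -2.25000); divide by 6.75000 → v3 = (1.00000, 0.00000, -0.33333)
Requested entry of v3: 162/-486 = -0.3333

-0.3333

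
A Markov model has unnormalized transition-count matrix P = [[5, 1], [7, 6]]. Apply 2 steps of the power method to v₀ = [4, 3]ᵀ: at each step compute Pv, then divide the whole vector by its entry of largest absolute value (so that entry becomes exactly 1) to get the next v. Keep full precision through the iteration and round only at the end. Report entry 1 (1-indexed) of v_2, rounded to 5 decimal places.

0.36842

Pv0 = (23.000000, 46.000000); divide by 46.000000 → v1 = (0.500000, 1.000000)
Pv1 = (3.500000, 9.500000); divide by 9.500000 → v2 = (0.368421, 1.000000)
Requested entry of v2: 161/437 = 0.36842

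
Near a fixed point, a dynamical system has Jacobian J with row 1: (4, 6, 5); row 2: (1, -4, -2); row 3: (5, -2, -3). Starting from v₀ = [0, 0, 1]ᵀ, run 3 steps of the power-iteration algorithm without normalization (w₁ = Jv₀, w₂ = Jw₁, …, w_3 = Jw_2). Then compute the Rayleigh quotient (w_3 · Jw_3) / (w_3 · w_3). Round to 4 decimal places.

λ ≈ -6.1833

w1 = Jv₀ = (5, -2, -3)
w2 = Jw1 = (-7, 19, 38)
w3 = Jw2 = (276, -159, -187)
Jw3 = (-785, 1286, 2259)
w3·Jw3 = 276·(-785) + (-159)·1286 + (-187)·2259 = -843567; w3·w3 = 276·276 + (-159)·(-159) + (-187)·(-187) = 136426
λ ≈ -843567/136426 = -6.1833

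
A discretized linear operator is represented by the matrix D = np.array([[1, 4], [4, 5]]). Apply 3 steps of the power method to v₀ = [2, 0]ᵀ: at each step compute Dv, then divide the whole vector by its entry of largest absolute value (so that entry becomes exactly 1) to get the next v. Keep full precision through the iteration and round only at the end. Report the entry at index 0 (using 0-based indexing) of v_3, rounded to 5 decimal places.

0.60106

Dv0 = (2.000000, 8.000000); divide by 8.000000 → v1 = (0.250000, 1.000000)
Dv1 = (4.250000, 6.000000); divide by 6.000000 → v2 = (0.708333, 1.000000)
Dv2 = (4.708333, 7.833333); divide by 7.833333 → v3 = (0.601064, 1.000000)
Requested entry of v3: 226/376 = 0.60106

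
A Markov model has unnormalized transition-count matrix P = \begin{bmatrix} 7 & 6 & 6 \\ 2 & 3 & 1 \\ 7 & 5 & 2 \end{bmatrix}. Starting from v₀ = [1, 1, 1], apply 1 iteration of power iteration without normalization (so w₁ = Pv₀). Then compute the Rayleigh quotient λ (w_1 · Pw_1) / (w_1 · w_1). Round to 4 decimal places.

13.3238

w1 = Pv₀ = (19, 6, 14)
Pw1 = (253, 70, 191)
w1·Pw1 = 19·253 + 6·70 + 14·191 = 7901; w1·w1 = 19·19 + 6·6 + 14·14 = 593
λ ≈ 7901/593 = 13.3238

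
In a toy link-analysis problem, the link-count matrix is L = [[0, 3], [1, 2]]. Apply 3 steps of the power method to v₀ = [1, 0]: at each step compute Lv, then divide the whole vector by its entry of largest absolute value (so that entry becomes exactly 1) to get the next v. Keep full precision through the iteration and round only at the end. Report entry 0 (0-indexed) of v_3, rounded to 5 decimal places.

0.85714

Lv0 = (0.000000, 1.000000); divide by 1.000000 → v1 = (0.000000, 1.000000)
Lv1 = (3.000000, 2.000000); divide by 3.000000 → v2 = (1.000000, 0.666667)
Lv2 = (2.000000, 2.333333); divide by 2.333333 → v3 = (0.857143, 1.000000)
Requested entry of v3: 6/7 = 0.85714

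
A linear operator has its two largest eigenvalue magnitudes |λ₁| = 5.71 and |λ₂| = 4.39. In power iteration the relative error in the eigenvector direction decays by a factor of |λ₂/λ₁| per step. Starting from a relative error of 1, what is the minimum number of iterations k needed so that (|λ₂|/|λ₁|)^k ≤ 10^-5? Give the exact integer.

44

|λ₂/λ₁| = 4.39/5.71 = 0.76883
Need k ≥ ln(10^-5) / ln(0.76883) = -11.5129 / -0.2629 ≈ 43.794
Smallest integer k satisfying the bound: 44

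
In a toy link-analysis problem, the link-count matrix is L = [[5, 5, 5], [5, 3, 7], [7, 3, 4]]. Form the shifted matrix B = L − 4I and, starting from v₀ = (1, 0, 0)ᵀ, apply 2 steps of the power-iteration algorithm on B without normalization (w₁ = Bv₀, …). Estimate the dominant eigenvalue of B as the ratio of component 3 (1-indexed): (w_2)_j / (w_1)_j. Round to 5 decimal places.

B = L − 4I has rows (1, 5, 5); (5, -1, 7); (7, 3, 0)
w1 = Bv₀ = (1·1 + 5·0 + 5·0; 5·1 + (-1)·0 + 7·0; 7·1 + 3·0 + 0·0) = (1, 5, 7)
w2 = Bw1 = (1·1 + 5·5 + 5·7; 5·1 + (-1)·5 + 7·7; 7·1 + 3·5 + 0·7) = (61, 49, 22)
Ratio: 22/7 = 3.14286

3.14286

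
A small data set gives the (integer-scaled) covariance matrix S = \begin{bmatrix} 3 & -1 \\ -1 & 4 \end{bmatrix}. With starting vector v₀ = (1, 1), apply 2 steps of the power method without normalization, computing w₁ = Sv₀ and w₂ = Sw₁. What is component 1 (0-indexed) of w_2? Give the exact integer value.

10

w1 = Sv₀ = (2, 3)
w2 = Sw1 = (3, 10)
The requested component of w2 is 10.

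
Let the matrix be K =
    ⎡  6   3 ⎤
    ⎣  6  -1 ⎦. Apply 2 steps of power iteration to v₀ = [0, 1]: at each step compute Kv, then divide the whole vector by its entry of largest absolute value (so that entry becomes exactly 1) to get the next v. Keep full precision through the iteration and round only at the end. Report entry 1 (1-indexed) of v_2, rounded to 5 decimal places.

Kv0 = (3.000000, -1.000000); divide by 3.000000 → v1 = (1.000000, -0.333333)
Kv1 = (5.000000, 6.333333); divide by 6.333333 → v2 = (0.789474, 1.000000)
Requested entry of v2: 15/19 = 0.78947

0.78947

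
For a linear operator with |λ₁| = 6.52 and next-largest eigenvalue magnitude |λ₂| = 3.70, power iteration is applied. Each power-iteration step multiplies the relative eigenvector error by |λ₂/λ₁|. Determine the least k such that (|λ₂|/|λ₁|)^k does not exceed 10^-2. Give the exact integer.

9

|λ₂/λ₁| = 3.70/6.52 = 0.56748
Need k ≥ ln(10^-2) / ln(0.56748) = -4.6052 / -0.5665 ≈ 8.129
Smallest integer k satisfying the bound: 9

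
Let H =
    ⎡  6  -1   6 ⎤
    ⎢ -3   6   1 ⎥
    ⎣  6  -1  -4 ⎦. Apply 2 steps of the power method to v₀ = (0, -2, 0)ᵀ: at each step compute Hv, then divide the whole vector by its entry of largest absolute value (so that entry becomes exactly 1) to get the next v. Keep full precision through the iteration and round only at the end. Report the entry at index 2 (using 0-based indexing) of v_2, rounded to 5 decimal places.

-0.21053

Hv0 = (2.000000, -12.000000, 2.000000); divide by -12.000000 → v1 = (-0.166667, 1.000000, -0.166667)
Hv1 = (-3.000000, 6.333333, -1.333333); divide by 6.333333 → v2 = (-0.473684, 1.000000, -0.210526)
Requested entry of v2: 16/-76 = -0.21053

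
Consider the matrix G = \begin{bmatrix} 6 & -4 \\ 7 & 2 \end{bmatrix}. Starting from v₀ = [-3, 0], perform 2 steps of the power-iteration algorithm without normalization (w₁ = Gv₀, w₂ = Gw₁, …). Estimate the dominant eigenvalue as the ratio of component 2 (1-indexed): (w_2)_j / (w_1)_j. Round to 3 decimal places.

w1 = Gv₀ = (-18, -21)
w2 = Gw1 = (-24, -168)
Ratio at component: -168 / -21 = 8.000

8.000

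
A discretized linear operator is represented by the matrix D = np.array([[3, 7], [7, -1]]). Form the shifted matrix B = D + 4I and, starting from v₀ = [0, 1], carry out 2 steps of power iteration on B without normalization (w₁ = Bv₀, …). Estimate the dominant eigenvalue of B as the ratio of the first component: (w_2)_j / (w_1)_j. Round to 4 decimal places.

10.0000

B = D + 4I has rows (7, 7); (7, 3)
w1 = Bv₀ = (7·0 + 7·1; 7·0 + 3·1) = (7, 3)
w2 = Bw1 = (7·7 + 7·3; 7·7 + 3·3) = (70, 58)
Ratio: 70/7 = 10.0000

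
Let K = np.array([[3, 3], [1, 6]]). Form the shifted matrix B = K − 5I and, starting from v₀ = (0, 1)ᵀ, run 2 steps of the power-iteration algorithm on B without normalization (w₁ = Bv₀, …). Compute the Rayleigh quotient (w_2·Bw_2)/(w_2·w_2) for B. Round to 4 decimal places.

B = K − 5I has rows (-2, 3); (1, 1)
w1 = Bv₀ = (3, 1)
w2 = Bw1 = (-3, 4)
Bw2 = (18, 1)
w2·Bw2 = -50; w2·w2 = 25; μ ≈ -50/25 = -2.0000

-2.0000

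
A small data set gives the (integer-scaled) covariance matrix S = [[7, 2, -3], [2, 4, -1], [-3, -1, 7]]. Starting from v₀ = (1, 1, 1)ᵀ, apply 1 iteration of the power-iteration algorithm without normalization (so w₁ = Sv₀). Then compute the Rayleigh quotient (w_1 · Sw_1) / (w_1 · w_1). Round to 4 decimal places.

λ ≈ 5.6714

w1 = Sv₀ = (6, 5, 3)
Sw1 = (43, 29, -2)
w1·Sw1 = 6·43 + 5·29 + 3·(-2) = 397; w1·w1 = 6·6 + 5·5 + 3·3 = 70
λ ≈ 397/70 = 5.6714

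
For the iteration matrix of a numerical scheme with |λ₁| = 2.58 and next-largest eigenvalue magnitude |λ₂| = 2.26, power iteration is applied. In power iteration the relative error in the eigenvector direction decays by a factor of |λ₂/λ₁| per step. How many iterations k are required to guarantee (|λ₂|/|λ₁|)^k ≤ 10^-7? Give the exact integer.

122

|λ₂/λ₁| = 2.26/2.58 = 0.87597
Need k ≥ ln(10^-7) / ln(0.87597) = -16.1181 / -0.1324 ≈ 121.715
Smallest integer k satisfying the bound: 122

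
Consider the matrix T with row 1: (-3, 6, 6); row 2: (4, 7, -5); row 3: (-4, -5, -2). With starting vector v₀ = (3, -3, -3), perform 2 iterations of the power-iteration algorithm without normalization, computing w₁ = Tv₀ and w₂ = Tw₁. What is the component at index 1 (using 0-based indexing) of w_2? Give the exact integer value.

w1 = Tv₀ = ((-3)·3 + 6·(-3) + 6·(-3); 4·3 + 7·(-3) + (-5)·(-3); (-4)·3 + (-5)·(-3) + (-2)·(-3)) = (-45, 6, 9)
w2 = Tw1 = ((-3)·(-45) + 6·6 + 6·9; 4·(-45) + 7·6 + (-5)·9; (-4)·(-45) + (-5)·6 + (-2)·9) = (225, -183, 132)
The requested component of w2 is -183.

-183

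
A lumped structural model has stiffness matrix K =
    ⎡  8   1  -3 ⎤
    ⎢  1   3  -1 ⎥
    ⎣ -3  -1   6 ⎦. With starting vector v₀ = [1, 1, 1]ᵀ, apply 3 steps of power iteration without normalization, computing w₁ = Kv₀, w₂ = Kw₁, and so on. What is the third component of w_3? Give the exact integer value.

w1 = Kv₀ = (6, 3, 2)
w2 = Kw1 = (45, 13, -9)
w3 = Kw2 = (400, 93, -202)
The requested component of w3 is -202.

-202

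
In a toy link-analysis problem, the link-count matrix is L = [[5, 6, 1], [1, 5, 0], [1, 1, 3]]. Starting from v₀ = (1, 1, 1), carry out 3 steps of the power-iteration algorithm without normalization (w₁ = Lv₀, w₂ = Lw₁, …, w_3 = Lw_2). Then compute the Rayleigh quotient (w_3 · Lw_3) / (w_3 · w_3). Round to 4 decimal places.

λ ≈ 7.6435

w1 = Lv₀ = (12, 6, 5)
w2 = Lw1 = (101, 42, 33)
w3 = Lw2 = (790, 311, 242)
Lw3 = (6058, 2345, 1827)
w3·Lw3 = 790·6058 + 311·2345 + 242·1827 = 5957249; w3·w3 = 790·790 + 311·311 + 242·242 = 779385
λ ≈ 5957249/779385 = 7.6435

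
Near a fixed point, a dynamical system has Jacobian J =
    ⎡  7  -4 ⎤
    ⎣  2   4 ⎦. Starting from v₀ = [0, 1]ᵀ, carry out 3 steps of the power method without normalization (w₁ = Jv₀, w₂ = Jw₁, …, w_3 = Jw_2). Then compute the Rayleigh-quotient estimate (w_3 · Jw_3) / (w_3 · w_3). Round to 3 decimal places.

w1 = Jv₀ = (7·0 + (-4)·1; 2·0 + 4·1) = (-4, 4)
w2 = Jw1 = (7·(-4) + (-4)·4; 2·(-4) + 4·4) = (-44, 8)
w3 = Jw2 = (-340, -56)
Jw3 = (-2156, -904)
w3·Jw3 = (-340)·(-2156) + (-56)·(-904) = 783664; w3·w3 = (-340)·(-340) + (-56)·(-56) = 118736
λ ≈ 783664/118736 = 6.600

λ ≈ 6.600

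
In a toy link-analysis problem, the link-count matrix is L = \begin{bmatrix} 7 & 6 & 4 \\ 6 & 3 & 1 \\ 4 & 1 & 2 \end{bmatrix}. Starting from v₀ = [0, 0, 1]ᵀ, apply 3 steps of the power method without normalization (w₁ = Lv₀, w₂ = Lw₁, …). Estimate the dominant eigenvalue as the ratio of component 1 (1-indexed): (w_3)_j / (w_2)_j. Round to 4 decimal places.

13.1429

w1 = Lv₀ = (4, 1, 2)
w2 = Lw1 = (42, 29, 21)
w3 = Lw2 = (552, 360, 239)
Ratio at component: 552 / 42 = 13.1429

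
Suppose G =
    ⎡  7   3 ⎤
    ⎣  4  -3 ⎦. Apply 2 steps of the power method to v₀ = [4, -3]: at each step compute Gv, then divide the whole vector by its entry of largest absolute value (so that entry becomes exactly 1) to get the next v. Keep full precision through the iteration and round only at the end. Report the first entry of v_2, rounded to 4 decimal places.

Gv0 = (19.00000, 25.00000); divide by 25.00000 → v1 = (0.76000, 1.00000)
Gv1 = (8.32000, 0.04000); divide by 8.32000 → v2 = (1.00000, 0.00481)
Requested entry of v2: 208/208 = 1.0000

1.0000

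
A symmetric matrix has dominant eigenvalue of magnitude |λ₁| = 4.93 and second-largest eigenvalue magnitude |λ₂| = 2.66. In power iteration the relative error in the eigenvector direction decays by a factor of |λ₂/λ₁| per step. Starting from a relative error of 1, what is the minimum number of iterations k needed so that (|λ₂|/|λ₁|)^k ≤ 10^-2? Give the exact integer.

|λ₂/λ₁| = 2.66/4.93 = 0.53955
Need k ≥ ln(10^-2) / ln(0.53955) = -4.6052 / -0.6170 ≈ 7.464
Smallest integer k satisfying the bound: 8

8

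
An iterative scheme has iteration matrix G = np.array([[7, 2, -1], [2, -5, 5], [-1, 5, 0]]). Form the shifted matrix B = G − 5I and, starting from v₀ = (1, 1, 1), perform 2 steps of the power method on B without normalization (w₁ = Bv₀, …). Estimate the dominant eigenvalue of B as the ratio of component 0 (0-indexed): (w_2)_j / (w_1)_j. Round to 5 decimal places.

B = G − 5I has rows (2, 2, -1); (2, -10, 5); (-1, 5, -5)
w1 = Bv₀ = (3, -3, -1)
w2 = Bw1 = (1, 31, -13)
Ratio: 1/3 = 0.33333

μ ≈ 0.33333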